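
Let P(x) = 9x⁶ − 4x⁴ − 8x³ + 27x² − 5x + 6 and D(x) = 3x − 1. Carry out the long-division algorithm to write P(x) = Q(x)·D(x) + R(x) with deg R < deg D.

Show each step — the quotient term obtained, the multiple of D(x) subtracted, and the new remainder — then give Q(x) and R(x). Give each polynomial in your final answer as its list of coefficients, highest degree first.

Q = [3, 1, -1, -3, 8, 1]; R = [7]

Step 1: lead(9x⁶ − 4x⁴ − 8x³ + 27x² − 5x + 6) ÷ lead(D) = 9x⁶ ÷ 3x = 3x⁵. Subtract (3x⁵)·D = 9x⁶ − 3x⁵. Remainder: 3x⁵ − 4x⁴ − 8x³ + 27x² − 5x + 6.
Step 2: lead(3x⁵ − 4x⁴ − 8x³ + 27x² − 5x + 6) ÷ lead(D) = 3x⁵ ÷ 3x = x⁴. Subtract (x⁴)·D = 3x⁵ − x⁴. Remainder: −3x⁴ − 8x³ + 27x² − 5x + 6.
Step 3: lead(−3x⁴ − 8x³ + 27x² − 5x + 6) ÷ lead(D) = −3x⁴ ÷ 3x = −x³. Subtract (−x³)·D = −3x⁴ + x³. Remainder: −9x³ + 27x² − 5x + 6.
Step 4: lead(−9x³ + 27x² − 5x + 6) ÷ lead(D) = −9x³ ÷ 3x = −3x². Subtract (−3x²)·D = −9x³ + 3x². Remainder: 24x² − 5x + 6.
Step 5: lead(24x² − 5x + 6) ÷ lead(D) = 24x² ÷ 3x = 8x. Subtract (8x)·D = 24x² − 8x. Remainder: 3x + 6.
Step 6: lead(3x + 6) ÷ lead(D) = 3x ÷ 3x = 1. Subtract (1)·D = 3x − 1. Remainder: 7.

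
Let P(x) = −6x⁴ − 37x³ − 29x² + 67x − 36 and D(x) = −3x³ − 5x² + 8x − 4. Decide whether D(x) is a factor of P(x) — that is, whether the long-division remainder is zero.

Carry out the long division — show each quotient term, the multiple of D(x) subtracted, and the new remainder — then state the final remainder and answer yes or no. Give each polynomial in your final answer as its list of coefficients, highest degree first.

Step 1: lead(−6x⁴ − 37x³ − 29x² + 67x − 36) ÷ lead(D) = −6x⁴ ÷ −3x³ = 2x. Subtract (2x)·D = −6x⁴ − 10x³ + 16x² − 8x. Remainder: −27x³ − 45x² + 75x − 36.
Step 2: lead(−27x³ − 45x² + 75x − 36) ÷ lead(D) = −27x³ ÷ −3x³ = 9. Subtract (9)·D = −27x³ − 45x² + 72x − 36. Remainder: 3x.

R = [3, 0], so D(x) is not a factor of P(x). no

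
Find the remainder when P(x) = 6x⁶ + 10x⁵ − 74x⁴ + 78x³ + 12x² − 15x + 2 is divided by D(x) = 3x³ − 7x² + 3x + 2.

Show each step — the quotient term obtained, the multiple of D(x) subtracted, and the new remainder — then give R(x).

Step 1: lead(6x⁶ + 10x⁵ − 74x⁴ + 78x³ + 12x² − 15x + 2) ÷ lead(D) = 6x⁶ ÷ 3x³ = 2x³. Subtract (2x³)·D = 6x⁶ − 14x⁵ + 6x⁴ + 4x³. Remainder: 24x⁵ − 80x⁴ + 74x³ + 12x² − 15x + 2.
Step 2: lead(24x⁵ − 80x⁴ + 74x³ + 12x² − 15x + 2) ÷ lead(D) = 24x⁵ ÷ 3x³ = 8x². Subtract (8x²)·D = 24x⁵ − 56x⁴ + 24x³ + 16x². Remainder: −24x⁴ + 50x³ − 4x² − 15x + 2.
Step 3: lead(−24x⁴ + 50x³ − 4x² − 15x + 2) ÷ lead(D) = −24x⁴ ÷ 3x³ = −8x. Subtract (−8x)·D = −24x⁴ + 56x³ − 24x² − 16x. Remainder: −6x³ + 20x² + x + 2.
Step 4: lead(−6x³ + 20x² + x + 2) ÷ lead(D) = −6x³ ÷ 3x³ = −2. Subtract (−2)·D = −6x³ + 14x² − 6x − 4. Remainder: 6x² + 7x + 6.

R(x) = 6x² + 7x + 6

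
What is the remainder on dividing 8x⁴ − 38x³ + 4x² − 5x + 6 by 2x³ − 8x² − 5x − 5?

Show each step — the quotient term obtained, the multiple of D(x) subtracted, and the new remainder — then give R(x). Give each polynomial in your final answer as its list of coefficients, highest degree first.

Step 1: lead(8x⁴ − 38x³ + 4x² − 5x + 6) ÷ lead(D) = 8x⁴ ÷ 2x³ = 4x. Subtract (4x)·D = 8x⁴ − 32x³ − 20x² − 20x. Remainder: −6x³ + 24x² + 15x + 6.
Step 2: lead(−6x³ + 24x² + 15x + 6) ÷ lead(D) = −6x³ ÷ 2x³ = −3. Subtract (−3)·D = −6x³ + 24x² + 15x + 15. Remainder: −9.

R = [-9]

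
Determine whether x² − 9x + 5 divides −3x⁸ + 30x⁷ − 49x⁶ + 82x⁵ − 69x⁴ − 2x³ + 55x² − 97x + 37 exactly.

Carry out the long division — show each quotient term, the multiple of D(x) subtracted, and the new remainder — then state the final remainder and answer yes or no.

R(x) = 4x − 8, so D(x) is not a factor of P(x). no

Step 1: lead(−3x⁸ + 30x⁷ − 49x⁶ + 82x⁵ − 69x⁴ − 2x³ + 55x² − 97x + 37) ÷ lead(D) = −3x⁸ ÷ x² = −3x⁶. Subtract (−3x⁶)·D = −3x⁸ + 27x⁷ − 15x⁶. Remainder: 3x⁷ − 34x⁶ + 82x⁵ − 69x⁴ − 2x³ + 55x² − 97x + 37.
Step 2: lead(3x⁷ − 34x⁶ + 82x⁵ − 69x⁴ − 2x³ + 55x² − 97x + 37) ÷ lead(D) = 3x⁷ ÷ x² = 3x⁵. Subtract (3x⁵)·D = 3x⁷ − 27x⁶ + 15x⁵. Remainder: −7x⁶ + 67x⁵ − 69x⁴ − 2x³ + 55x² − 97x + 37.
Step 3: lead(−7x⁶ + 67x⁵ − 69x⁴ − 2x³ + 55x² − 97x + 37) ÷ lead(D) = −7x⁶ ÷ x² = −7x⁴. Subtract (−7x⁴)·D = −7x⁶ + 63x⁵ − 35x⁴. Remainder: 4x⁵ − 34x⁴ − 2x³ + 55x² − 97x + 37.
Step 4: lead(4x⁵ − 34x⁴ − 2x³ + 55x² − 97x + 37) ÷ lead(D) = 4x⁵ ÷ x² = 4x³. Subtract (4x³)·D = 4x⁵ − 36x⁴ + 20x³. Remainder: 2x⁴ − 22x³ + 55x² − 97x + 37.
Step 5: lead(2x⁴ − 22x³ + 55x² − 97x + 37) ÷ lead(D) = 2x⁴ ÷ x² = 2x². Subtract (2x²)·D = 2x⁴ − 18x³ + 10x². Remainder: −4x³ + 45x² − 97x + 37.
Step 6: lead(−4x³ + 45x² − 97x + 37) ÷ lead(D) = −4x³ ÷ x² = −4x. Subtract (−4x)·D = −4x³ + 36x² − 20x. Remainder: 9x² − 77x + 37.
Step 7: lead(9x² − 77x + 37) ÷ lead(D) = 9x² ÷ x² = 9. Subtract (9)·D = 9x² − 81x + 45. Remainder: 4x − 8.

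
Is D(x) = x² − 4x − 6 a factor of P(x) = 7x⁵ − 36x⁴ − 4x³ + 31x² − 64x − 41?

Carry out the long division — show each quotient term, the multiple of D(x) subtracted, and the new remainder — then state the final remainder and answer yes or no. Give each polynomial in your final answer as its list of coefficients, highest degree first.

R = [1], so D(x) is not a factor of P(x). no

Step 1: lead(7x⁵ − 36x⁴ − 4x³ + 31x² − 64x − 41) ÷ lead(D) = 7x⁵ ÷ x² = 7x³. Subtract (7x³)·D = 7x⁵ − 28x⁴ − 42x³. Remainder: −8x⁴ + 38x³ + 31x² − 64x − 41.
Step 2: lead(−8x⁴ + 38x³ + 31x² − 64x − 41) ÷ lead(D) = −8x⁴ ÷ x² = −8x². Subtract (−8x²)·D = −8x⁴ + 32x³ + 48x². Remainder: 6x³ − 17x² − 64x − 41.
Step 3: lead(6x³ − 17x² − 64x − 41) ÷ lead(D) = 6x³ ÷ x² = 6x. Subtract (6x)·D = 6x³ − 24x² − 36x. Remainder: 7x² − 28x − 41.
Step 4: lead(7x² − 28x − 41) ÷ lead(D) = 7x² ÷ x² = 7. Subtract (7)·D = 7x² − 28x − 42. Remainder: 1.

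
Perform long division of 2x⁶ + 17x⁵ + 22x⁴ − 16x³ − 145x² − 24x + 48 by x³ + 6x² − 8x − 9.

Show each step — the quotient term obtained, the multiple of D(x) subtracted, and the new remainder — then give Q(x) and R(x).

Q(x) = 2x³ + 5x² + 8x − 6; R(x) = −6

Step 1: lead(2x⁶ + 17x⁵ + 22x⁴ − 16x³ − 145x² − 24x + 48) ÷ lead(D) = 2x⁶ ÷ x³ = 2x³. Subtract (2x³)·D = 2x⁶ + 12x⁵ − 16x⁴ − 18x³. Remainder: 5x⁵ + 38x⁴ + 2x³ − 145x² − 24x + 48.
Step 2: lead(5x⁵ + 38x⁴ + 2x³ − 145x² − 24x + 48) ÷ lead(D) = 5x⁵ ÷ x³ = 5x². Subtract (5x²)·D = 5x⁵ + 30x⁴ − 40x³ − 45x². Remainder: 8x⁴ + 42x³ − 100x² − 24x + 48.
Step 3: lead(8x⁴ + 42x³ − 100x² − 24x + 48) ÷ lead(D) = 8x⁴ ÷ x³ = 8x. Subtract (8x)·D = 8x⁴ + 48x³ − 64x² − 72x. Remainder: −6x³ − 36x² + 48x + 48.
Step 4: lead(−6x³ − 36x² + 48x + 48) ÷ lead(D) = −6x³ ÷ x³ = −6. Subtract (−6)·D = −6x³ − 36x² + 48x + 54. Remainder: −6.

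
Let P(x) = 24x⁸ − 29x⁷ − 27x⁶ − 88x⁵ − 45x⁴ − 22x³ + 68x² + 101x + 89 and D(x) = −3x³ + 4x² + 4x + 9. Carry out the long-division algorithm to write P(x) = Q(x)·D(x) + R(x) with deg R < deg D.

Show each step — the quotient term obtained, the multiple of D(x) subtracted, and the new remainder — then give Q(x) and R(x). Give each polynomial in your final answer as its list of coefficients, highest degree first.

Step 1: lead(24x⁸ − 29x⁷ − 27x⁶ − 88x⁵ − 45x⁴ − 22x³ + 68x² + 101x + 89) ÷ lead(D) = 24x⁸ ÷ −3x³ = −8x⁵. Subtract (−8x⁵)·D = 24x⁸ − 32x⁷ − 32x⁶ − 72x⁵. Remainder: 3x⁷ + 5x⁶ − 16x⁵ − 45x⁴ − 22x³ + 68x² + 101x + 89.
Step 2: lead(3x⁷ + 5x⁶ − 16x⁵ − 45x⁴ − 22x³ + 68x² + 101x + 89) ÷ lead(D) = 3x⁷ ÷ −3x³ = −x⁴. Subtract (−x⁴)·D = 3x⁷ − 4x⁶ − 4x⁵ − 9x⁴. Remainder: 9x⁶ − 12x⁵ − 36x⁴ − 22x³ + 68x² + 101x + 89.
Step 3: lead(9x⁶ − 12x⁵ − 36x⁴ − 22x³ + 68x² + 101x + 89) ÷ lead(D) = 9x⁶ ÷ −3x³ = −3x³. Subtract (−3x³)·D = 9x⁶ − 12x⁵ − 12x⁴ − 27x³. Remainder: −24x⁴ + 5x³ + 68x² + 101x + 89.
Step 4: lead(−24x⁴ + 5x³ + 68x² + 101x + 89) ÷ lead(D) = −24x⁴ ÷ −3x³ = 8x. Subtract (8x)·D = −24x⁴ + 32x³ + 32x² + 72x. Remainder: −27x³ + 36x² + 29x + 89.
Step 5: lead(−27x³ + 36x² + 29x + 89) ÷ lead(D) = −27x³ ÷ −3x³ = 9. Subtract (9)·D = −27x³ + 36x² + 36x + 81. Remainder: −7x + 8.

Q = [-8, -1, -3, 0, 8, 9]; R = [-7, 8]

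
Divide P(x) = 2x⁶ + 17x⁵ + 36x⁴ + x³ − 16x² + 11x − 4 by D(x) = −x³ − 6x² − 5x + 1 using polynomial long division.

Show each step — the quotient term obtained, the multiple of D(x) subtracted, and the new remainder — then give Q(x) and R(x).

Q(x) = −2x³ − 5x² + 4x − 2; R(x) = −3x² − 3x − 2

Step 1: lead(2x⁶ + 17x⁵ + 36x⁴ + x³ − 16x² + 11x − 4) ÷ lead(D) = 2x⁶ ÷ −x³ = −2x³. Subtract (−2x³)·D = 2x⁶ + 12x⁵ + 10x⁴ − 2x³. Remainder: 5x⁵ + 26x⁴ + 3x³ − 16x² + 11x − 4.
Step 2: lead(5x⁵ + 26x⁴ + 3x³ − 16x² + 11x − 4) ÷ lead(D) = 5x⁵ ÷ −x³ = −5x². Subtract (−5x²)·D = 5x⁵ + 30x⁴ + 25x³ − 5x². Remainder: −4x⁴ − 22x³ − 11x² + 11x − 4.
Step 3: lead(−4x⁴ − 22x³ − 11x² + 11x − 4) ÷ lead(D) = −4x⁴ ÷ −x³ = 4x. Subtract (4x)·D = −4x⁴ − 24x³ − 20x² + 4x. Remainder: 2x³ + 9x² + 7x − 4.
Step 4: lead(2x³ + 9x² + 7x − 4) ÷ lead(D) = 2x³ ÷ −x³ = −2. Subtract (−2)·D = 2x³ + 12x² + 10x − 2. Remainder: −3x² − 3x − 2.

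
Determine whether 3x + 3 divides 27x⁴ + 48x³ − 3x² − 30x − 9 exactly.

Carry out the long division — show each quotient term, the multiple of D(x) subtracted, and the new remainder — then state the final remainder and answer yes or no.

Step 1: lead(27x⁴ + 48x³ − 3x² − 30x − 9) ÷ lead(D) = 27x⁴ ÷ 3x = 9x³. Subtract (9x³)·D = 27x⁴ + 27x³. Remainder: 21x³ − 3x² − 30x − 9.
Step 2: lead(21x³ − 3x² − 30x − 9) ÷ lead(D) = 21x³ ÷ 3x = 7x². Subtract (7x²)·D = 21x³ + 21x². Remainder: −24x² − 30x − 9.
Step 3: lead(−24x² − 30x − 9) ÷ lead(D) = −24x² ÷ 3x = −8x. Subtract (−8x)·D = −24x² − 24x. Remainder: −6x − 9.
Step 4: lead(−6x − 9) ÷ lead(D) = −6x ÷ 3x = −2. Subtract (−2)·D = −6x − 6. Remainder: −3.

R(x) = −3, so D(x) is not a factor of P(x). no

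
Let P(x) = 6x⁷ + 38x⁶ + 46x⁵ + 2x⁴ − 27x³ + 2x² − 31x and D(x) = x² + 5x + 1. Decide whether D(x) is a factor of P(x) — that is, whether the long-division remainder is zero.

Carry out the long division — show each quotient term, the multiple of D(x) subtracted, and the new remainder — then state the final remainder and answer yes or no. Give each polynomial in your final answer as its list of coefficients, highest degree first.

R = [1, 7], so D(x) is not a factor of P(x). no

Step 1: lead(6x⁷ + 38x⁶ + 46x⁵ + 2x⁴ − 27x³ + 2x² − 31x) ÷ lead(D) = 6x⁷ ÷ x² = 6x⁵. Subtract (6x⁵)·D = 6x⁷ + 30x⁶ + 6x⁵. Remainder: 8x⁶ + 40x⁵ + 2x⁴ − 27x³ + 2x² − 31x.
Step 2: lead(8x⁶ + 40x⁵ + 2x⁴ − 27x³ + 2x² − 31x) ÷ lead(D) = 8x⁶ ÷ x² = 8x⁴. Subtract (8x⁴)·D = 8x⁶ + 40x⁵ + 8x⁴. Remainder: −6x⁴ − 27x³ + 2x² − 31x.
Step 3: lead(−6x⁴ − 27x³ + 2x² − 31x) ÷ lead(D) = −6x⁴ ÷ x² = −6x². Subtract (−6x²)·D = −6x⁴ − 30x³ − 6x². Remainder: 3x³ + 8x² − 31x.
Step 4: lead(3x³ + 8x² − 31x) ÷ lead(D) = 3x³ ÷ x² = 3x. Subtract (3x)·D = 3x³ + 15x² + 3x. Remainder: −7x² − 34x.
Step 5: lead(−7x² − 34x) ÷ lead(D) = −7x² ÷ x² = −7. Subtract (−7)·D = −7x² − 35x − 7. Remainder: x + 7.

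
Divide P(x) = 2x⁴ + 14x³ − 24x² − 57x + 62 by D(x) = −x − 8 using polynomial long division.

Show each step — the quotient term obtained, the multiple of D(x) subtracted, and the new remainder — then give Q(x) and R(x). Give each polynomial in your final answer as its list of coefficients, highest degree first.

Q = [-2, 2, 8, -7]; R = [6]

Step 1: lead(2x⁴ + 14x³ − 24x² − 57x + 62) ÷ lead(D) = 2x⁴ ÷ −x = −2x³. Subtract (−2x³)·D = 2x⁴ + 16x³. Remainder: −2x³ − 24x² − 57x + 62.
Step 2: lead(−2x³ − 24x² − 57x + 62) ÷ lead(D) = −2x³ ÷ −x = 2x². Subtract (2x²)·D = −2x³ − 16x². Remainder: −8x² − 57x + 62.
Step 3: lead(−8x² − 57x + 62) ÷ lead(D) = −8x² ÷ −x = 8x. Subtract (8x)·D = −8x² − 64x. Remainder: 7x + 62.
Step 4: lead(7x + 62) ÷ lead(D) = 7x ÷ −x = −7. Subtract (−7)·D = 7x + 56. Remainder: 6.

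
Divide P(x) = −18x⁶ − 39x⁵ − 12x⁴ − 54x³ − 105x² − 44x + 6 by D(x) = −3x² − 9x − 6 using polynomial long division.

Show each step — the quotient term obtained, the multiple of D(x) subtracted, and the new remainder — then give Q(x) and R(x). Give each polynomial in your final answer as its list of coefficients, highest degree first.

Step 1: lead(−18x⁶ − 39x⁵ − 12x⁴ − 54x³ − 105x² − 44x + 6) ÷ lead(D) = −18x⁶ ÷ −3x² = 6x⁴. Subtract (6x⁴)·D = −18x⁶ − 54x⁵ − 36x⁴. Remainder: 15x⁵ + 24x⁴ − 54x³ − 105x² − 44x + 6.
Step 2: lead(15x⁵ + 24x⁴ − 54x³ − 105x² − 44x + 6) ÷ lead(D) = 15x⁵ ÷ −3x² = −5x³. Subtract (−5x³)·D = 15x⁵ + 45x⁴ + 30x³. Remainder: −21x⁴ − 84x³ − 105x² − 44x + 6.
Step 3: lead(−21x⁴ − 84x³ − 105x² − 44x + 6) ÷ lead(D) = −21x⁴ ÷ −3x² = 7x². Subtract (7x²)·D = −21x⁴ − 63x³ − 42x². Remainder: −21x³ − 63x² − 44x + 6.
Step 4: lead(−21x³ − 63x² − 44x + 6) ÷ lead(D) = −21x³ ÷ −3x² = 7x. Subtract (7x)·D = −21x³ − 63x² − 42x. Remainder: −2x + 6.

Q = [6, -5, 7, 7, 0]; R = [-2, 6]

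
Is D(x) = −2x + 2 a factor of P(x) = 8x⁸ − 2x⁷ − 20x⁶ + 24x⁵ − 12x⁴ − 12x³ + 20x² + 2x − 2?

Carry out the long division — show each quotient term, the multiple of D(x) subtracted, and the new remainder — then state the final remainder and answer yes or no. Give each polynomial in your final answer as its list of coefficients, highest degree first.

Step 1: lead(8x⁸ − 2x⁷ − 20x⁶ + 24x⁵ − 12x⁴ − 12x³ + 20x² + 2x − 2) ÷ lead(D) = 8x⁸ ÷ −2x = −4x⁷. Subtract (−4x⁷)·D = 8x⁸ − 8x⁷. Remainder: 6x⁷ − 20x⁶ + 24x⁵ − 12x⁴ − 12x³ + 20x² + 2x − 2.
Step 2: lead(6x⁷ − 20x⁶ + 24x⁵ − 12x⁴ − 12x³ + 20x² + 2x − 2) ÷ lead(D) = 6x⁷ ÷ −2x = −3x⁶. Subtract (−3x⁶)·D = 6x⁷ − 6x⁶. Remainder: −14x⁶ + 24x⁵ − 12x⁴ − 12x³ + 20x² + 2x − 2.
Step 3: lead(−14x⁶ + 24x⁵ − 12x⁴ − 12x³ + 20x² + 2x − 2) ÷ lead(D) = −14x⁶ ÷ −2x = 7x⁵. Subtract (7x⁵)·D = −14x⁶ + 14x⁵. Remainder: 10x⁵ − 12x⁴ − 12x³ + 20x² + 2x − 2.
Step 4: lead(10x⁵ − 12x⁴ − 12x³ + 20x² + 2x − 2) ÷ lead(D) = 10x⁵ ÷ −2x = −5x⁴. Subtract (−5x⁴)·D = 10x⁵ − 10x⁴. Remainder: −2x⁴ − 12x³ + 20x² + 2x − 2.
Step 5: lead(−2x⁴ − 12x³ + 20x² + 2x − 2) ÷ lead(D) = −2x⁴ ÷ −2x = x³. Subtract (x³)·D = −2x⁴ + 2x³. Remainder: −14x³ + 20x² + 2x − 2.
Step 6: lead(−14x³ + 20x² + 2x − 2) ÷ lead(D) = −14x³ ÷ −2x = 7x². Subtract (7x²)·D = −14x³ + 14x². Remainder: 6x² + 2x − 2.
Step 7: lead(6x² + 2x − 2) ÷ lead(D) = 6x² ÷ −2x = −3x. Subtract (−3x)·D = 6x² − 6x. Remainder: 8x − 2.
Step 8: lead(8x − 2) ÷ lead(D) = 8x ÷ −2x = −4. Subtract (−4)·D = 8x − 8. Remainder: 6.

R = [6], so D(x) is not a factor of P(x). no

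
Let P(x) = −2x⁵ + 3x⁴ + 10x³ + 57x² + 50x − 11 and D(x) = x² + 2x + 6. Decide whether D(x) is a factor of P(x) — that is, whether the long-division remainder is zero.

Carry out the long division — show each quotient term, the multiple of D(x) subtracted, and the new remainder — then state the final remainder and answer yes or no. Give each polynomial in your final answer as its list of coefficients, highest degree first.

Step 1: lead(−2x⁵ + 3x⁴ + 10x³ + 57x² + 50x − 11) ÷ lead(D) = −2x⁵ ÷ x² = −2x³. Subtract (−2x³)·D = −2x⁵ − 4x⁴ − 12x³. Remainder: 7x⁴ + 22x³ + 57x² + 50x − 11.
Step 2: lead(7x⁴ + 22x³ + 57x² + 50x − 11) ÷ lead(D) = 7x⁴ ÷ x² = 7x². Subtract (7x²)·D = 7x⁴ + 14x³ + 42x². Remainder: 8x³ + 15x² + 50x − 11.
Step 3: lead(8x³ + 15x² + 50x − 11) ÷ lead(D) = 8x³ ÷ x² = 8x. Subtract (8x)·D = 8x³ + 16x² + 48x. Remainder: −x² + 2x − 11.
Step 4: lead(−x² + 2x − 11) ÷ lead(D) = −x² ÷ x² = −1. Subtract (−1)·D = −x² − 2x − 6. Remainder: 4x − 5.

R = [4, -5], so D(x) is not a factor of P(x). no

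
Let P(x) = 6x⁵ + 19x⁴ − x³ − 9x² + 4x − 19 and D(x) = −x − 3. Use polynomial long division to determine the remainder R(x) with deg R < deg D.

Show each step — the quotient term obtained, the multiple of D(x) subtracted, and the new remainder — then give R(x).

R(x) = −4

Step 1: lead(6x⁵ + 19x⁴ − x³ − 9x² + 4x − 19) ÷ lead(D) = 6x⁵ ÷ −x = −6x⁴. Subtract (−6x⁴)·D = 6x⁵ + 18x⁴. Remainder: x⁴ − x³ − 9x² + 4x − 19.
Step 2: lead(x⁴ − x³ − 9x² + 4x − 19) ÷ lead(D) = x⁴ ÷ −x = −x³. Subtract (−x³)·D = x⁴ + 3x³. Remainder: −4x³ − 9x² + 4x − 19.
Step 3: lead(−4x³ − 9x² + 4x − 19) ÷ lead(D) = −4x³ ÷ −x = 4x². Subtract (4x²)·D = −4x³ − 12x². Remainder: 3x² + 4x − 19.
Step 4: lead(3x² + 4x − 19) ÷ lead(D) = 3x² ÷ −x = −3x. Subtract (−3x)·D = 3x² + 9x. Remainder: −5x − 19.
Step 5: lead(−5x − 19) ÷ lead(D) = −5x ÷ −x = 5. Subtract (5)·D = −5x − 15. Remainder: −4.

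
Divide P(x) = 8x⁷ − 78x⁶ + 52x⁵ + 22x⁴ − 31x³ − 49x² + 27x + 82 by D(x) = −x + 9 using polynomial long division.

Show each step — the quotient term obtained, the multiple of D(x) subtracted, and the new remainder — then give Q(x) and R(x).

Step 1: lead(8x⁷ − 78x⁶ + 52x⁵ + 22x⁴ − 31x³ − 49x² + 27x + 82) ÷ lead(D) = 8x⁷ ÷ −x = −8x⁶. Subtract (−8x⁶)·D = 8x⁷ − 72x⁶. Remainder: −6x⁶ + 52x⁵ + 22x⁴ − 31x³ − 49x² + 27x + 82.
Step 2: lead(−6x⁶ + 52x⁵ + 22x⁴ − 31x³ − 49x² + 27x + 82) ÷ lead(D) = −6x⁶ ÷ −x = 6x⁵. Subtract (6x⁵)·D = −6x⁶ + 54x⁵. Remainder: −2x⁵ + 22x⁴ − 31x³ − 49x² + 27x + 82.
Step 3: lead(−2x⁵ + 22x⁴ − 31x³ − 49x² + 27x + 82) ÷ lead(D) = −2x⁵ ÷ −x = 2x⁴. Subtract (2x⁴)·D = −2x⁵ + 18x⁴. Remainder: 4x⁴ − 31x³ − 49x² + 27x + 82.
Step 4: lead(4x⁴ − 31x³ − 49x² + 27x + 82) ÷ lead(D) = 4x⁴ ÷ −x = −4x³. Subtract (−4x³)·D = 4x⁴ − 36x³. Remainder: 5x³ − 49x² + 27x + 82.
Step 5: lead(5x³ − 49x² + 27x + 82) ÷ lead(D) = 5x³ ÷ −x = −5x². Subtract (−5x²)·D = 5x³ − 45x². Remainder: −4x² + 27x + 82.
Step 6: lead(−4x² + 27x + 82) ÷ lead(D) = −4x² ÷ −x = 4x. Subtract (4x)·D = −4x² + 36x. Remainder: −9x + 82.
Step 7: lead(−9x + 82) ÷ lead(D) = −9x ÷ −x = 9. Subtract (9)·D = −9x + 81. Remainder: 1.

Q(x) = −8x⁶ + 6x⁵ + 2x⁴ − 4x³ − 5x² + 4x + 9; R(x) = 1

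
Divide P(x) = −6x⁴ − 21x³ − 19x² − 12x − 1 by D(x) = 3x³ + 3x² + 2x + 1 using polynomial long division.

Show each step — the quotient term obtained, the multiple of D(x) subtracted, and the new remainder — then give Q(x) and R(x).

Q(x) = −2x − 5; R(x) = 4

Step 1: lead(−6x⁴ − 21x³ − 19x² − 12x − 1) ÷ lead(D) = −6x⁴ ÷ 3x³ = −2x. Subtract (−2x)·D = −6x⁴ − 6x³ − 4x² − 2x. Remainder: −15x³ − 15x² − 10x − 1.
Step 2: lead(−15x³ − 15x² − 10x − 1) ÷ lead(D) = −15x³ ÷ 3x³ = −5. Subtract (−5)·D = −15x³ − 15x² − 10x − 5. Remainder: 4.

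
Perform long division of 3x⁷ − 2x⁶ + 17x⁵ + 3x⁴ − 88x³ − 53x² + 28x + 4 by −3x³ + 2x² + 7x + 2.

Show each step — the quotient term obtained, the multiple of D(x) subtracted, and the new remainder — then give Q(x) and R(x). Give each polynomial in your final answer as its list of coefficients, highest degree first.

Step 1: lead(3x⁷ − 2x⁶ + 17x⁵ + 3x⁴ − 88x³ − 53x² + 28x + 4) ÷ lead(D) = 3x⁷ ÷ −3x³ = −x⁴. Subtract (−x⁴)·D = 3x⁷ − 2x⁶ − 7x⁵ − 2x⁴. Remainder: 24x⁵ + 5x⁴ − 88x³ − 53x² + 28x + 4.
Step 2: lead(24x⁵ + 5x⁴ − 88x³ − 53x² + 28x + 4) ÷ lead(D) = 24x⁵ ÷ −3x³ = −8x². Subtract (−8x²)·D = 24x⁵ − 16x⁴ − 56x³ − 16x². Remainder: 21x⁴ − 32x³ − 37x² + 28x + 4.
Step 3: lead(21x⁴ − 32x³ − 37x² + 28x + 4) ÷ lead(D) = 21x⁴ ÷ −3x³ = −7x. Subtract (−7x)·D = 21x⁴ − 14x³ − 49x² − 14x. Remainder: −18x³ + 12x² + 42x + 4.
Step 4: lead(−18x³ + 12x² + 42x + 4) ÷ lead(D) = −18x³ ÷ −3x³ = 6. Subtract (6)·D = −18x³ + 12x² + 42x + 12. Remainder: −8.

Q = [-1, 0, -8, -7, 6]; R = [-8]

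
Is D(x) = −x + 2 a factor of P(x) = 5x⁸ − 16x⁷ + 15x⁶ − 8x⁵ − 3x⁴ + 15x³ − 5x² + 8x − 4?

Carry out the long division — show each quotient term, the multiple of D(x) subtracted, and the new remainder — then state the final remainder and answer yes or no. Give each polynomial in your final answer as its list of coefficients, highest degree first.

R = [0], so D(x) is a factor of P(x). yes

Step 1: lead(5x⁸ − 16x⁷ + 15x⁶ − 8x⁵ − 3x⁴ + 15x³ − 5x² + 8x − 4) ÷ lead(D) = 5x⁸ ÷ −x = −5x⁷. Subtract (−5x⁷)·D = 5x⁸ − 10x⁷. Remainder: −6x⁷ + 15x⁶ − 8x⁵ − 3x⁴ + 15x³ − 5x² + 8x − 4.
Step 2: lead(−6x⁷ + 15x⁶ − 8x⁵ − 3x⁴ + 15x³ − 5x² + 8x − 4) ÷ lead(D) = −6x⁷ ÷ −x = 6x⁶. Subtract (6x⁶)·D = −6x⁷ + 12x⁶. Remainder: 3x⁶ − 8x⁵ − 3x⁴ + 15x³ − 5x² + 8x − 4.
Step 3: lead(3x⁶ − 8x⁵ − 3x⁴ + 15x³ − 5x² + 8x − 4) ÷ lead(D) = 3x⁶ ÷ −x = −3x⁵. Subtract (−3x⁵)·D = 3x⁶ − 6x⁵. Remainder: −2x⁵ − 3x⁴ + 15x³ − 5x² + 8x − 4.
Step 4: lead(−2x⁵ − 3x⁴ + 15x³ − 5x² + 8x − 4) ÷ lead(D) = −2x⁵ ÷ −x = 2x⁴. Subtract (2x⁴)·D = −2x⁵ + 4x⁴. Remainder: −7x⁴ + 15x³ − 5x² + 8x − 4.
Step 5: lead(−7x⁴ + 15x³ − 5x² + 8x − 4) ÷ lead(D) = −7x⁴ ÷ −x = 7x³. Subtract (7x³)·D = −7x⁴ + 14x³. Remainder: x³ − 5x² + 8x − 4.
Step 6: lead(x³ − 5x² + 8x − 4) ÷ lead(D) = x³ ÷ −x = −x². Subtract (−x²)·D = x³ − 2x². Remainder: −3x² + 8x − 4.
Step 7: lead(−3x² + 8x − 4) ÷ lead(D) = −3x² ÷ −x = 3x. Subtract (3x)·D = −3x² + 6x. Remainder: 2x − 4.
Step 8: lead(2x − 4) ÷ lead(D) = 2x ÷ −x = −2. Subtract (−2)·D = 2x − 4. Remainder: 0.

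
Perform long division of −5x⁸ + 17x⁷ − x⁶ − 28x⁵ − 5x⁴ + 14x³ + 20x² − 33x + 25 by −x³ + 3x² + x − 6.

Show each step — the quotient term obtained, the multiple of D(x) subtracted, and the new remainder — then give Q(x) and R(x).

Q(x) = 5x⁵ − 2x⁴ − 4x² + 5x − 3; R(x) = 7

Step 1: lead(−5x⁸ + 17x⁷ − x⁶ − 28x⁵ − 5x⁴ + 14x³ + 20x² − 33x + 25) ÷ lead(D) = −5x⁸ ÷ −x³ = 5x⁵. Subtract (5x⁵)·D = −5x⁸ + 15x⁷ + 5x⁶ − 30x⁵. Remainder: 2x⁷ − 6x⁶ + 2x⁵ − 5x⁴ + 14x³ + 20x² − 33x + 25.
Step 2: lead(2x⁷ − 6x⁶ + 2x⁵ − 5x⁴ + 14x³ + 20x² − 33x + 25) ÷ lead(D) = 2x⁷ ÷ −x³ = −2x⁴. Subtract (−2x⁴)·D = 2x⁷ − 6x⁶ − 2x⁵ + 12x⁴. Remainder: 4x⁵ − 17x⁴ + 14x³ + 20x² − 33x + 25.
Step 3: lead(4x⁵ − 17x⁴ + 14x³ + 20x² − 33x + 25) ÷ lead(D) = 4x⁵ ÷ −x³ = −4x². Subtract (−4x²)·D = 4x⁵ − 12x⁴ − 4x³ + 24x². Remainder: −5x⁴ + 18x³ − 4x² − 33x + 25.
Step 4: lead(−5x⁴ + 18x³ − 4x² − 33x + 25) ÷ lead(D) = −5x⁴ ÷ −x³ = 5x. Subtract (5x)·D = −5x⁴ + 15x³ + 5x² − 30x. Remainder: 3x³ − 9x² − 3x + 25.
Step 5: lead(3x³ − 9x² − 3x + 25) ÷ lead(D) = 3x³ ÷ −x³ = −3. Subtract (−3)·D = 3x³ − 9x² − 3x + 18. Remainder: 7.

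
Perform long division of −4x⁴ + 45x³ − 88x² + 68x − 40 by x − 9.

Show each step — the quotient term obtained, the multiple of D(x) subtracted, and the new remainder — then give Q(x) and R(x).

Q(x) = −4x³ + 9x² − 7x + 5; R(x) = 5

Step 1: lead(−4x⁴ + 45x³ − 88x² + 68x − 40) ÷ lead(D) = −4x⁴ ÷ x = −4x³. Subtract (−4x³)·D = −4x⁴ + 36x³. Remainder: 9x³ − 88x² + 68x − 40.
Step 2: lead(9x³ − 88x² + 68x − 40) ÷ lead(D) = 9x³ ÷ x = 9x². Subtract (9x²)·D = 9x³ − 81x². Remainder: −7x² + 68x − 40.
Step 3: lead(−7x² + 68x − 40) ÷ lead(D) = −7x² ÷ x = −7x. Subtract (−7x)·D = −7x² + 63x. Remainder: 5x − 40.
Step 4: lead(5x − 40) ÷ lead(D) = 5x ÷ x = 5. Subtract (5)·D = 5x − 45. Remainder: 5.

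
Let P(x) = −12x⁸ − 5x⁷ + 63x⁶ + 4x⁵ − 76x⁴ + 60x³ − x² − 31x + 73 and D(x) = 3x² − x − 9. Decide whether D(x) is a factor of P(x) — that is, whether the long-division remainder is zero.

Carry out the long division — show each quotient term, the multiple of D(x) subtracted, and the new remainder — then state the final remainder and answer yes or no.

Step 1: lead(−12x⁸ − 5x⁷ + 63x⁶ + 4x⁵ − 76x⁴ + 60x³ − x² − 31x + 73) ÷ lead(D) = −12x⁸ ÷ 3x² = −4x⁶. Subtract (−4x⁶)·D = −12x⁸ + 4x⁷ + 36x⁶. Remainder: −9x⁷ + 27x⁶ + 4x⁵ − 76x⁴ + 60x³ − x² − 31x + 73.
Step 2: lead(−9x⁷ + 27x⁶ + 4x⁵ − 76x⁴ + 60x³ − x² − 31x + 73) ÷ lead(D) = −9x⁷ ÷ 3x² = −3x⁵. Subtract (−3x⁵)·D = −9x⁷ + 3x⁶ + 27x⁵. Remainder: 24x⁶ − 23x⁵ − 76x⁴ + 60x³ − x² − 31x + 73.
Step 3: lead(24x⁶ − 23x⁵ − 76x⁴ + 60x³ − x² − 31x + 73) ÷ lead(D) = 24x⁶ ÷ 3x² = 8x⁴. Subtract (8x⁴)·D = 24x⁶ − 8x⁵ − 72x⁴. Remainder: −15x⁵ − 4x⁴ + 60x³ − x² − 31x + 73.
Step 4: lead(−15x⁵ − 4x⁴ + 60x³ − x² − 31x + 73) ÷ lead(D) = −15x⁵ ÷ 3x² = −5x³. Subtract (−5x³)·D = −15x⁵ + 5x⁴ + 45x³. Remainder: −9x⁴ + 15x³ − x² − 31x + 73.
Step 5: lead(−9x⁴ + 15x³ − x² − 31x + 73) ÷ lead(D) = −9x⁴ ÷ 3x² = −3x². Subtract (−3x²)·D = −9x⁴ + 3x³ + 27x². Remainder: 12x³ − 28x² − 31x + 73.
Step 6: lead(12x³ − 28x² − 31x + 73) ÷ lead(D) = 12x³ ÷ 3x² = 4x. Subtract (4x)·D = 12x³ − 4x² − 36x. Remainder: −24x² + 5x + 73.
Step 7: lead(−24x² + 5x + 73) ÷ lead(D) = −24x² ÷ 3x² = −8. Subtract (−8)·D = −24x² + 8x + 72. Remainder: −3x + 1.

R(x) = −3x + 1, so D(x) is not a factor of P(x). no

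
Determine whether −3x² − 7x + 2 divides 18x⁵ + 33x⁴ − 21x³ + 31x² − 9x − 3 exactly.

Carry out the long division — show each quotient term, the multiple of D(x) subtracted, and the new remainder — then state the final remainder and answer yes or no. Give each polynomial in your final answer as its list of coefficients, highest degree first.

R = [6, -5], so D(x) is not a factor of P(x). no

Step 1: lead(18x⁵ + 33x⁴ − 21x³ + 31x² − 9x − 3) ÷ lead(D) = 18x⁵ ÷ −3x² = −6x³. Subtract (−6x³)·D = 18x⁵ + 42x⁴ − 12x³. Remainder: −9x⁴ − 9x³ + 31x² − 9x − 3.
Step 2: lead(−9x⁴ − 9x³ + 31x² − 9x − 3) ÷ lead(D) = −9x⁴ ÷ −3x² = 3x². Subtract (3x²)·D = −9x⁴ − 21x³ + 6x². Remainder: 12x³ + 25x² − 9x − 3.
Step 3: lead(12x³ + 25x² − 9x − 3) ÷ lead(D) = 12x³ ÷ −3x² = −4x. Subtract (−4x)·D = 12x³ + 28x² − 8x. Remainder: −3x² − x − 3.
Step 4: lead(−3x² − x − 3) ÷ lead(D) = −3x² ÷ −3x² = 1. Subtract (1)·D = −3x² − 7x + 2. Remainder: 6x − 5.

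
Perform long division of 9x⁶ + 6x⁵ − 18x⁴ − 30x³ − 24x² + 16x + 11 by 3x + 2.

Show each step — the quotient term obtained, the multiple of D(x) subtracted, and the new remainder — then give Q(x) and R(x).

Q(x) = 3x⁵ − 6x³ − 6x² − 4x + 8; R(x) = −5

Step 1: lead(9x⁶ + 6x⁵ − 18x⁴ − 30x³ − 24x² + 16x + 11) ÷ lead(D) = 9x⁶ ÷ 3x = 3x⁵. Subtract (3x⁵)·D = 9x⁶ + 6x⁵. Remainder: −18x⁴ − 30x³ − 24x² + 16x + 11.
Step 2: lead(−18x⁴ − 30x³ − 24x² + 16x + 11) ÷ lead(D) = −18x⁴ ÷ 3x = −6x³. Subtract (−6x³)·D = −18x⁴ − 12x³. Remainder: −18x³ − 24x² + 16x + 11.
Step 3: lead(−18x³ − 24x² + 16x + 11) ÷ lead(D) = −18x³ ÷ 3x = −6x². Subtract (−6x²)·D = −18x³ − 12x². Remainder: −12x² + 16x + 11.
Step 4: lead(−12x² + 16x + 11) ÷ lead(D) = −12x² ÷ 3x = −4x. Subtract (−4x)·D = −12x² − 8x. Remainder: 24x + 11.
Step 5: lead(24x + 11) ÷ lead(D) = 24x ÷ 3x = 8. Subtract (8)·D = 24x + 16. Remainder: −5.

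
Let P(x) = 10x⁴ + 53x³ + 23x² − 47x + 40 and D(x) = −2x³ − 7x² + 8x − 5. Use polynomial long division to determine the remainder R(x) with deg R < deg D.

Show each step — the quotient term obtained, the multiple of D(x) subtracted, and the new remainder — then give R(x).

Step 1: lead(10x⁴ + 53x³ + 23x² − 47x + 40) ÷ lead(D) = 10x⁴ ÷ −2x³ = −5x. Subtract (−5x)·D = 10x⁴ + 35x³ − 40x² + 25x. Remainder: 18x³ + 63x² − 72x + 40.
Step 2: lead(18x³ + 63x² − 72x + 40) ÷ lead(D) = 18x³ ÷ −2x³ = −9. Subtract (−9)·D = 18x³ + 63x² − 72x + 45. Remainder: −5.

R(x) = −5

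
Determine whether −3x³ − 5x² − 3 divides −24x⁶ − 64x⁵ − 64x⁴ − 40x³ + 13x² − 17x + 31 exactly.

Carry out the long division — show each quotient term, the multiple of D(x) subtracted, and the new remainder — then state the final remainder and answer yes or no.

Step 1: lead(−24x⁶ − 64x⁵ − 64x⁴ − 40x³ + 13x² − 17x + 31) ÷ lead(D) = −24x⁶ ÷ −3x³ = 8x³. Subtract (8x³)·D = −24x⁶ − 40x⁵ − 24x³. Remainder: −24x⁵ − 64x⁴ − 16x³ + 13x² − 17x + 31.
Step 2: lead(−24x⁵ − 64x⁴ − 16x³ + 13x² − 17x + 31) ÷ lead(D) = −24x⁵ ÷ −3x³ = 8x². Subtract (8x²)·D = −24x⁵ − 40x⁴ − 24x². Remainder: −24x⁴ − 16x³ + 37x² − 17x + 31.
Step 3: lead(−24x⁴ − 16x³ + 37x² − 17x + 31) ÷ lead(D) = −24x⁴ ÷ −3x³ = 8x. Subtract (8x)·D = −24x⁴ − 40x³ − 24x. Remainder: 24x³ + 37x² + 7x + 31.
Step 4: lead(24x³ + 37x² + 7x + 31) ÷ lead(D) = 24x³ ÷ −3x³ = −8. Subtract (−8)·D = 24x³ + 40x² + 24. Remainder: −3x² + 7x + 7.

R(x) = −3x² + 7x + 7, so D(x) is not a factor of P(x). no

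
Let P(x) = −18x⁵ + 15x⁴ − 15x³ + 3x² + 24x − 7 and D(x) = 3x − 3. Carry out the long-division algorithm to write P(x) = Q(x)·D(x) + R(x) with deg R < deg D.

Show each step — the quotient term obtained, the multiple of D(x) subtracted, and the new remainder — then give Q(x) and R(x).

Step 1: lead(−18x⁵ + 15x⁴ − 15x³ + 3x² + 24x − 7) ÷ lead(D) = −18x⁵ ÷ 3x = −6x⁴. Subtract (−6x⁴)·D = −18x⁵ + 18x⁴. Remainder: −3x⁴ − 15x³ + 3x² + 24x − 7.
Step 2: lead(−3x⁴ − 15x³ + 3x² + 24x − 7) ÷ lead(D) = −3x⁴ ÷ 3x = −x³. Subtract (−x³)·D = −3x⁴ + 3x³. Remainder: −18x³ + 3x² + 24x − 7.
Step 3: lead(−18x³ + 3x² + 24x − 7) ÷ lead(D) = −18x³ ÷ 3x = −6x². Subtract (−6x²)·D = −18x³ + 18x². Remainder: −15x² + 24x − 7.
Step 4: lead(−15x² + 24x − 7) ÷ lead(D) = −15x² ÷ 3x = −5x. Subtract (−5x)·D = −15x² + 15x. Remainder: 9x − 7.
Step 5: lead(9x − 7) ÷ lead(D) = 9x ÷ 3x = 3. Subtract (3)·D = 9x − 9. Remainder: 2.

Q(x) = −6x⁴ − x³ − 6x² − 5x + 3; R(x) = 2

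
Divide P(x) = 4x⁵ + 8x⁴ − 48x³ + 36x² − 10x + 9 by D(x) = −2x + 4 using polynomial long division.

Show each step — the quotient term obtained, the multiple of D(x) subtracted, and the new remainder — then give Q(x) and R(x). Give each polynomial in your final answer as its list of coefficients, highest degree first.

Step 1: lead(4x⁵ + 8x⁴ − 48x³ + 36x² − 10x + 9) ÷ lead(D) = 4x⁵ ÷ −2x = −2x⁴. Subtract (−2x⁴)·D = 4x⁵ − 8x⁴. Remainder: 16x⁴ − 48x³ + 36x² − 10x + 9.
Step 2: lead(16x⁴ − 48x³ + 36x² − 10x + 9) ÷ lead(D) = 16x⁴ ÷ −2x = −8x³. Subtract (−8x³)·D = 16x⁴ − 32x³. Remainder: −16x³ + 36x² − 10x + 9.
Step 3: lead(−16x³ + 36x² − 10x + 9) ÷ lead(D) = −16x³ ÷ −2x = 8x². Subtract (8x²)·D = −16x³ + 32x². Remainder: 4x² − 10x + 9.
Step 4: lead(4x² − 10x + 9) ÷ lead(D) = 4x² ÷ −2x = −2x. Subtract (−2x)·D = 4x² − 8x. Remainder: −2x + 9.
Step 5: lead(−2x + 9) ÷ lead(D) = −2x ÷ −2x = 1. Subtract (1)·D = −2x + 4. Remainder: 5.

Q = [-2, -8, 8, -2, 1]; R = [5]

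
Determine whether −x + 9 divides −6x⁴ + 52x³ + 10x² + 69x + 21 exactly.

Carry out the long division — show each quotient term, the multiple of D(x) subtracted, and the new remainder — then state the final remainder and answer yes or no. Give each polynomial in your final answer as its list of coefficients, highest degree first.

Step 1: lead(−6x⁴ + 52x³ + 10x² + 69x + 21) ÷ lead(D) = −6x⁴ ÷ −x = 6x³. Subtract (6x³)·D = −6x⁴ + 54x³. Remainder: −2x³ + 10x² + 69x + 21.
Step 2: lead(−2x³ + 10x² + 69x + 21) ÷ lead(D) = −2x³ ÷ −x = 2x². Subtract (2x²)·D = −2x³ + 18x². Remainder: −8x² + 69x + 21.
Step 3: lead(−8x² + 69x + 21) ÷ lead(D) = −8x² ÷ −x = 8x. Subtract (8x)·D = −8x² + 72x. Remainder: −3x + 21.
Step 4: lead(−3x + 21) ÷ lead(D) = −3x ÷ −x = 3. Subtract (3)·D = −3x + 27. Remainder: −6.

R = [-6], so D(x) is not a factor of P(x). no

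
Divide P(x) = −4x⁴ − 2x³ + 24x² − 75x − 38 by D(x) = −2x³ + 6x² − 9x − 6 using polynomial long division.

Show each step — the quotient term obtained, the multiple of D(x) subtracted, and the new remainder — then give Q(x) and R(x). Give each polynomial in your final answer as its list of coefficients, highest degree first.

Step 1: lead(−4x⁴ − 2x³ + 24x² − 75x − 38) ÷ lead(D) = −4x⁴ ÷ −2x³ = 2x. Subtract (2x)·D = −4x⁴ + 12x³ − 18x² − 12x. Remainder: −14x³ + 42x² − 63x − 38.
Step 2: lead(−14x³ + 42x² − 63x − 38) ÷ lead(D) = −14x³ ÷ −2x³ = 7. Subtract (7)·D = −14x³ + 42x² − 63x − 42. Remainder: 4.

Q = [2, 7]; R = [4]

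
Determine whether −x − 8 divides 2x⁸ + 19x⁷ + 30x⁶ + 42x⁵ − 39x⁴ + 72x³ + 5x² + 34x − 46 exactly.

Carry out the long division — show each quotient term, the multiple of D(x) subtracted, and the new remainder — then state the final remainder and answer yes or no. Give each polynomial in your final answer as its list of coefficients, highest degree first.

R = [2], so D(x) is not a factor of P(x). no

Step 1: lead(2x⁸ + 19x⁷ + 30x⁶ + 42x⁵ − 39x⁴ + 72x³ + 5x² + 34x − 46) ÷ lead(D) = 2x⁸ ÷ −x = −2x⁷. Subtract (−2x⁷)·D = 2x⁸ + 16x⁷. Remainder: 3x⁷ + 30x⁶ + 42x⁵ − 39x⁴ + 72x³ + 5x² + 34x − 46.
Step 2: lead(3x⁷ + 30x⁶ + 42x⁵ − 39x⁴ + 72x³ + 5x² + 34x − 46) ÷ lead(D) = 3x⁷ ÷ −x = −3x⁶. Subtract (−3x⁶)·D = 3x⁷ + 24x⁶. Remainder: 6x⁶ + 42x⁵ − 39x⁴ + 72x³ + 5x² + 34x − 46.
Step 3: lead(6x⁶ + 42x⁵ − 39x⁴ + 72x³ + 5x² + 34x − 46) ÷ lead(D) = 6x⁶ ÷ −x = −6x⁵. Subtract (−6x⁵)·D = 6x⁶ + 48x⁵. Remainder: −6x⁵ − 39x⁴ + 72x³ + 5x² + 34x − 46.
Step 4: lead(−6x⁵ − 39x⁴ + 72x³ + 5x² + 34x − 46) ÷ lead(D) = −6x⁵ ÷ −x = 6x⁴. Subtract (6x⁴)·D = −6x⁵ − 48x⁴. Remainder: 9x⁴ + 72x³ + 5x² + 34x − 46.
Step 5: lead(9x⁴ + 72x³ + 5x² + 34x − 46) ÷ lead(D) = 9x⁴ ÷ −x = −9x³. Subtract (−9x³)·D = 9x⁴ + 72x³. Remainder: 5x² + 34x − 46.
Step 6: lead(5x² + 34x − 46) ÷ lead(D) = 5x² ÷ −x = −5x. Subtract (−5x)·D = 5x² + 40x. Remainder: −6x − 46.
Step 7: lead(−6x − 46) ÷ lead(D) = −6x ÷ −x = 6. Subtract (6)·D = −6x − 48. Remainder: 2.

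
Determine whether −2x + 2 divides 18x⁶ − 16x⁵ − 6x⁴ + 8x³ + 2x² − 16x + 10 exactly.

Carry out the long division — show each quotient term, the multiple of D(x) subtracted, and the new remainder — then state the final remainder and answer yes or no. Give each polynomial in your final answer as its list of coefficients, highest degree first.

Step 1: lead(18x⁶ − 16x⁵ − 6x⁴ + 8x³ + 2x² − 16x + 10) ÷ lead(D) = 18x⁶ ÷ −2x = −9x⁵. Subtract (−9x⁵)·D = 18x⁶ − 18x⁵. Remainder: 2x⁵ − 6x⁴ + 8x³ + 2x² − 16x + 10.
Step 2: lead(2x⁵ − 6x⁴ + 8x³ + 2x² − 16x + 10) ÷ lead(D) = 2x⁵ ÷ −2x = −x⁴. Subtract (−x⁴)·D = 2x⁵ − 2x⁴. Remainder: −4x⁴ + 8x³ + 2x² − 16x + 10.
Step 3: lead(−4x⁴ + 8x³ + 2x² − 16x + 10) ÷ lead(D) = −4x⁴ ÷ −2x = 2x³. Subtract (2x³)·D = −4x⁴ + 4x³. Remainder: 4x³ + 2x² − 16x + 10.
Step 4: lead(4x³ + 2x² − 16x + 10) ÷ lead(D) = 4x³ ÷ −2x = −2x². Subtract (−2x²)·D = 4x³ − 4x². Remainder: 6x² − 16x + 10.
Step 5: lead(6x² − 16x + 10) ÷ lead(D) = 6x² ÷ −2x = −3x. Subtract (−3x)·D = 6x² − 6x. Remainder: −10x + 10.
Step 6: lead(−10x + 10) ÷ lead(D) = −10x ÷ −2x = 5. Subtract (5)·D = −10x + 10. Remainder: 0.

R = [0], so D(x) is a factor of P(x). yes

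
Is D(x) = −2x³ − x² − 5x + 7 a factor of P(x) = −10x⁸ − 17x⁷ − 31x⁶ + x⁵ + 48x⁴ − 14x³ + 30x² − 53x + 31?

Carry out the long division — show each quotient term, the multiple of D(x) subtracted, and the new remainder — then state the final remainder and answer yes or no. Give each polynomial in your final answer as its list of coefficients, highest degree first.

R = [-5, 3], so D(x) is not a factor of P(x). no

Step 1: lead(−10x⁸ − 17x⁷ − 31x⁶ + x⁵ + 48x⁴ − 14x³ + 30x² − 53x + 31) ÷ lead(D) = −10x⁸ ÷ −2x³ = 5x⁵. Subtract (5x⁵)·D = −10x⁸ − 5x⁷ − 25x⁶ + 35x⁵. Remainder: −12x⁷ − 6x⁶ − 34x⁵ + 48x⁴ − 14x³ + 30x² − 53x + 31.
Step 2: lead(−12x⁷ − 6x⁶ − 34x⁵ + 48x⁴ − 14x³ + 30x² − 53x + 31) ÷ lead(D) = −12x⁷ ÷ −2x³ = 6x⁴. Subtract (6x⁴)·D = −12x⁷ − 6x⁶ − 30x⁵ + 42x⁴. Remainder: −4x⁵ + 6x⁴ − 14x³ + 30x² − 53x + 31.
Step 3: lead(−4x⁵ + 6x⁴ − 14x³ + 30x² − 53x + 31) ÷ lead(D) = −4x⁵ ÷ −2x³ = 2x². Subtract (2x²)·D = −4x⁵ − 2x⁴ − 10x³ + 14x². Remainder: 8x⁴ − 4x³ + 16x² − 53x + 31.
Step 4: lead(8x⁴ − 4x³ + 16x² − 53x + 31) ÷ lead(D) = 8x⁴ ÷ −2x³ = −4x. Subtract (−4x)·D = 8x⁴ + 4x³ + 20x² − 28x. Remainder: −8x³ − 4x² − 25x + 31.
Step 5: lead(−8x³ − 4x² − 25x + 31) ÷ lead(D) = −8x³ ÷ −2x³ = 4. Subtract (4)·D = −8x³ − 4x² − 20x + 28. Remainder: −5x + 3.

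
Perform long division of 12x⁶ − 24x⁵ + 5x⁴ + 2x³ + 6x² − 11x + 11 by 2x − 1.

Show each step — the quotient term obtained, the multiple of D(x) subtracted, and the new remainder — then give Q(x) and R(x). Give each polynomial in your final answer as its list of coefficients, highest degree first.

Step 1: lead(12x⁶ − 24x⁵ + 5x⁴ + 2x³ + 6x² − 11x + 11) ÷ lead(D) = 12x⁶ ÷ 2x = 6x⁵. Subtract (6x⁵)·D = 12x⁶ − 6x⁵. Remainder: −18x⁵ + 5x⁴ + 2x³ + 6x² − 11x + 11.
Step 2: lead(−18x⁵ + 5x⁴ + 2x³ + 6x² − 11x + 11) ÷ lead(D) = −18x⁵ ÷ 2x = −9x⁴. Subtract (−9x⁴)·D = −18x⁵ + 9x⁴. Remainder: −4x⁴ + 2x³ + 6x² − 11x + 11.
Step 3: lead(−4x⁴ + 2x³ + 6x² − 11x + 11) ÷ lead(D) = −4x⁴ ÷ 2x = −2x³. Subtract (−2x³)·D = −4x⁴ + 2x³. Remainder: 6x² − 11x + 11.
Step 4: lead(6x² − 11x + 11) ÷ lead(D) = 6x² ÷ 2x = 3x. Subtract (3x)·D = 6x² − 3x. Remainder: −8x + 11.
Step 5: lead(−8x + 11) ÷ lead(D) = −8x ÷ 2x = −4. Subtract (−4)·D = −8x + 4. Remainder: 7.

Q = [6, -9, -2, 0, 3, -4]; R = [7]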